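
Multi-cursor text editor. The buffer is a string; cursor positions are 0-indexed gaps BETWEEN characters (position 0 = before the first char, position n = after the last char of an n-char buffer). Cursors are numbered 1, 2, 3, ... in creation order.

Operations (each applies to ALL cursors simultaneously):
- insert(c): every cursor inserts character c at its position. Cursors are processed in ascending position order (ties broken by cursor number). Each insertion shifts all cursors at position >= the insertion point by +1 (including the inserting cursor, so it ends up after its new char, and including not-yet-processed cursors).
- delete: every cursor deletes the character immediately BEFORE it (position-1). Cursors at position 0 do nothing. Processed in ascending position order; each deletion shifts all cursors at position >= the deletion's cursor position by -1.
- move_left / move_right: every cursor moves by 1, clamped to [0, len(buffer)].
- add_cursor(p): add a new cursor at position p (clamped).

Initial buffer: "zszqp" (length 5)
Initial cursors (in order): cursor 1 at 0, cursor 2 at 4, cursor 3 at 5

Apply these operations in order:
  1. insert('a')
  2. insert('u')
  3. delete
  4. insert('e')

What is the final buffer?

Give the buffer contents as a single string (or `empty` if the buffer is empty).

After op 1 (insert('a')): buffer="azszqapa" (len 8), cursors c1@1 c2@6 c3@8, authorship 1....2.3
After op 2 (insert('u')): buffer="auzszqaupau" (len 11), cursors c1@2 c2@8 c3@11, authorship 11....22.33
After op 3 (delete): buffer="azszqapa" (len 8), cursors c1@1 c2@6 c3@8, authorship 1....2.3
After op 4 (insert('e')): buffer="aezszqaepae" (len 11), cursors c1@2 c2@8 c3@11, authorship 11....22.33

Answer: aezszqaepae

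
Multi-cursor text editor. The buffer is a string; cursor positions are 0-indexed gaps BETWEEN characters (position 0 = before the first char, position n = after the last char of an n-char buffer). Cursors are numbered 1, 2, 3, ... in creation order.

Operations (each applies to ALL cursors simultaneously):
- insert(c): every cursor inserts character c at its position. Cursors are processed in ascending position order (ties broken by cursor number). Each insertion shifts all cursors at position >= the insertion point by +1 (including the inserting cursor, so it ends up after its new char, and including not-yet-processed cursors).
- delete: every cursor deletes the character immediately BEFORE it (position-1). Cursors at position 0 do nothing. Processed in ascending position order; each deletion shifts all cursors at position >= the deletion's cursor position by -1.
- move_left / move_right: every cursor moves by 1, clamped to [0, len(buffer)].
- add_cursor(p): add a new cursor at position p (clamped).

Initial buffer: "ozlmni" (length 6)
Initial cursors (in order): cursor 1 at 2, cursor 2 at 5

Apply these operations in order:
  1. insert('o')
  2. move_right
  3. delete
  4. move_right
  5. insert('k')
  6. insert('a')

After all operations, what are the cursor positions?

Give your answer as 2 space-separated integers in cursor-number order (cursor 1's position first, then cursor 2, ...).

Answer: 6 10

Derivation:
After op 1 (insert('o')): buffer="ozolmnoi" (len 8), cursors c1@3 c2@7, authorship ..1...2.
After op 2 (move_right): buffer="ozolmnoi" (len 8), cursors c1@4 c2@8, authorship ..1...2.
After op 3 (delete): buffer="ozomno" (len 6), cursors c1@3 c2@6, authorship ..1..2
After op 4 (move_right): buffer="ozomno" (len 6), cursors c1@4 c2@6, authorship ..1..2
After op 5 (insert('k')): buffer="ozomknok" (len 8), cursors c1@5 c2@8, authorship ..1.1.22
After op 6 (insert('a')): buffer="ozomkanoka" (len 10), cursors c1@6 c2@10, authorship ..1.11.222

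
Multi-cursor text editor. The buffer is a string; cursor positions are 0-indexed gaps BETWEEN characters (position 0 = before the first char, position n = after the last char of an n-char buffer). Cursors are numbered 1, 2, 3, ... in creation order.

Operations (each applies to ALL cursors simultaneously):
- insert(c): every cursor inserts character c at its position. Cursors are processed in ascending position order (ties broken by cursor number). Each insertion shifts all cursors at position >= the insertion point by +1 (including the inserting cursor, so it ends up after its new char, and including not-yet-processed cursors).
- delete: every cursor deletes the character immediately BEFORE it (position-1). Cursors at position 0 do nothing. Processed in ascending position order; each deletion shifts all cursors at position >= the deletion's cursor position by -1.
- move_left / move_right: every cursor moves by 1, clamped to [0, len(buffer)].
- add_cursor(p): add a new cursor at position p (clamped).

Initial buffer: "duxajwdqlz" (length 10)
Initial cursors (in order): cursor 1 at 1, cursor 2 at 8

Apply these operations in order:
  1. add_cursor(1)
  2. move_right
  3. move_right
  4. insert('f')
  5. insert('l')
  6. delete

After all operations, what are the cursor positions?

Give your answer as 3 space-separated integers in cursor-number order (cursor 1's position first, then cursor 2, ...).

After op 1 (add_cursor(1)): buffer="duxajwdqlz" (len 10), cursors c1@1 c3@1 c2@8, authorship ..........
After op 2 (move_right): buffer="duxajwdqlz" (len 10), cursors c1@2 c3@2 c2@9, authorship ..........
After op 3 (move_right): buffer="duxajwdqlz" (len 10), cursors c1@3 c3@3 c2@10, authorship ..........
After op 4 (insert('f')): buffer="duxffajwdqlzf" (len 13), cursors c1@5 c3@5 c2@13, authorship ...13.......2
After op 5 (insert('l')): buffer="duxffllajwdqlzfl" (len 16), cursors c1@7 c3@7 c2@16, authorship ...1313.......22
After op 6 (delete): buffer="duxffajwdqlzf" (len 13), cursors c1@5 c3@5 c2@13, authorship ...13.......2

Answer: 5 13 5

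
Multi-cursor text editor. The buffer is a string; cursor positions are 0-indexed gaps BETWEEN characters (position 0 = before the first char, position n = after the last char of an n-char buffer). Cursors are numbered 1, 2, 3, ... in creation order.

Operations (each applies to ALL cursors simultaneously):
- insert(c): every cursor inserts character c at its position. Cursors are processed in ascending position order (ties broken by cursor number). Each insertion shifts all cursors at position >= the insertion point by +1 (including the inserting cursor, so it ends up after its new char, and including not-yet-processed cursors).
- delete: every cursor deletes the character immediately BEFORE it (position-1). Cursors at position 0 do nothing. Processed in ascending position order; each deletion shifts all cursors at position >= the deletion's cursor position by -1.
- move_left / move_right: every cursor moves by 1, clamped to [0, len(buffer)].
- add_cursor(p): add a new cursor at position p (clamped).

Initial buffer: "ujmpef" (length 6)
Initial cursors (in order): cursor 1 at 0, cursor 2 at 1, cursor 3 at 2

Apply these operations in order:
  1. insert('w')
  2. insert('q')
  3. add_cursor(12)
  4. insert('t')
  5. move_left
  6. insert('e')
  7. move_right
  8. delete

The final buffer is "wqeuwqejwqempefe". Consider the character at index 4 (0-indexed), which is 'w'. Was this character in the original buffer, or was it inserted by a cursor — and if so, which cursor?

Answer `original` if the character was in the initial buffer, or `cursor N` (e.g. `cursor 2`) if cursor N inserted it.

After op 1 (insert('w')): buffer="wuwjwmpef" (len 9), cursors c1@1 c2@3 c3@5, authorship 1.2.3....
After op 2 (insert('q')): buffer="wquwqjwqmpef" (len 12), cursors c1@2 c2@5 c3@8, authorship 11.22.33....
After op 3 (add_cursor(12)): buffer="wquwqjwqmpef" (len 12), cursors c1@2 c2@5 c3@8 c4@12, authorship 11.22.33....
After op 4 (insert('t')): buffer="wqtuwqtjwqtmpeft" (len 16), cursors c1@3 c2@7 c3@11 c4@16, authorship 111.222.333....4
After op 5 (move_left): buffer="wqtuwqtjwqtmpeft" (len 16), cursors c1@2 c2@6 c3@10 c4@15, authorship 111.222.333....4
After op 6 (insert('e')): buffer="wqetuwqetjwqetmpefet" (len 20), cursors c1@3 c2@8 c3@13 c4@19, authorship 1111.2222.3333....44
After op 7 (move_right): buffer="wqetuwqetjwqetmpefet" (len 20), cursors c1@4 c2@9 c3@14 c4@20, authorship 1111.2222.3333....44
After op 8 (delete): buffer="wqeuwqejwqempefe" (len 16), cursors c1@3 c2@7 c3@11 c4@16, authorship 111.222.333....4
Authorship (.=original, N=cursor N): 1 1 1 . 2 2 2 . 3 3 3 . . . . 4
Index 4: author = 2

Answer: cursor 2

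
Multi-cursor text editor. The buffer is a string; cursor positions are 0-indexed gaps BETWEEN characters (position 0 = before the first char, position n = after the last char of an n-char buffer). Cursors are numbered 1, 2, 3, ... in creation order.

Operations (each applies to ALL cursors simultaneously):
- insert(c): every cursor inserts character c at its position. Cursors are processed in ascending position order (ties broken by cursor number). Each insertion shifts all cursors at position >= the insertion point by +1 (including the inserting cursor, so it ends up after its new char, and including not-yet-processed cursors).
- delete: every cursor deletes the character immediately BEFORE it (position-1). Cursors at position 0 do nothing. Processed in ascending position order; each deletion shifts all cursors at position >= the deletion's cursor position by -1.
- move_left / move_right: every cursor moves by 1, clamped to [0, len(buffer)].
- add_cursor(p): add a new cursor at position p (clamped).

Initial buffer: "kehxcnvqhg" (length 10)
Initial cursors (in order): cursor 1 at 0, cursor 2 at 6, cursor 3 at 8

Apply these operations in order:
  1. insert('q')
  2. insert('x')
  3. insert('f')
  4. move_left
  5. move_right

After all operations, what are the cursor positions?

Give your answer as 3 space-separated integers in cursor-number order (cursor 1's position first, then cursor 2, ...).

After op 1 (insert('q')): buffer="qkehxcnqvqqhg" (len 13), cursors c1@1 c2@8 c3@11, authorship 1......2..3..
After op 2 (insert('x')): buffer="qxkehxcnqxvqqxhg" (len 16), cursors c1@2 c2@10 c3@14, authorship 11......22..33..
After op 3 (insert('f')): buffer="qxfkehxcnqxfvqqxfhg" (len 19), cursors c1@3 c2@12 c3@17, authorship 111......222..333..
After op 4 (move_left): buffer="qxfkehxcnqxfvqqxfhg" (len 19), cursors c1@2 c2@11 c3@16, authorship 111......222..333..
After op 5 (move_right): buffer="qxfkehxcnqxfvqqxfhg" (len 19), cursors c1@3 c2@12 c3@17, authorship 111......222..333..

Answer: 3 12 17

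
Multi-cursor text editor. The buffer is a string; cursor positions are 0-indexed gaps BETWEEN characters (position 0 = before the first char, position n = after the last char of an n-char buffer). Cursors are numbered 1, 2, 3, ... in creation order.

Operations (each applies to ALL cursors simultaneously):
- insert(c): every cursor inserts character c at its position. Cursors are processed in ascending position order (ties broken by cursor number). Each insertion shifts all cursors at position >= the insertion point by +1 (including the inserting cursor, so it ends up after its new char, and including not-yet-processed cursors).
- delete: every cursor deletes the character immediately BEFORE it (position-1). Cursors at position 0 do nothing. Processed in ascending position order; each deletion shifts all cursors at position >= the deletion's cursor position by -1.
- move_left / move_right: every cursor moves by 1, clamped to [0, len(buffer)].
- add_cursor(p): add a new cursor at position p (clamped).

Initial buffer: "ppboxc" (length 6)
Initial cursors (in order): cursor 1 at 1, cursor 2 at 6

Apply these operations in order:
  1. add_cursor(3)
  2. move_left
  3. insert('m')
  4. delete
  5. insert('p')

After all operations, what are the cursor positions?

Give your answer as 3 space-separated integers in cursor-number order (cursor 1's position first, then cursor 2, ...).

After op 1 (add_cursor(3)): buffer="ppboxc" (len 6), cursors c1@1 c3@3 c2@6, authorship ......
After op 2 (move_left): buffer="ppboxc" (len 6), cursors c1@0 c3@2 c2@5, authorship ......
After op 3 (insert('m')): buffer="mppmboxmc" (len 9), cursors c1@1 c3@4 c2@8, authorship 1..3...2.
After op 4 (delete): buffer="ppboxc" (len 6), cursors c1@0 c3@2 c2@5, authorship ......
After op 5 (insert('p')): buffer="ppppboxpc" (len 9), cursors c1@1 c3@4 c2@8, authorship 1..3...2.

Answer: 1 8 4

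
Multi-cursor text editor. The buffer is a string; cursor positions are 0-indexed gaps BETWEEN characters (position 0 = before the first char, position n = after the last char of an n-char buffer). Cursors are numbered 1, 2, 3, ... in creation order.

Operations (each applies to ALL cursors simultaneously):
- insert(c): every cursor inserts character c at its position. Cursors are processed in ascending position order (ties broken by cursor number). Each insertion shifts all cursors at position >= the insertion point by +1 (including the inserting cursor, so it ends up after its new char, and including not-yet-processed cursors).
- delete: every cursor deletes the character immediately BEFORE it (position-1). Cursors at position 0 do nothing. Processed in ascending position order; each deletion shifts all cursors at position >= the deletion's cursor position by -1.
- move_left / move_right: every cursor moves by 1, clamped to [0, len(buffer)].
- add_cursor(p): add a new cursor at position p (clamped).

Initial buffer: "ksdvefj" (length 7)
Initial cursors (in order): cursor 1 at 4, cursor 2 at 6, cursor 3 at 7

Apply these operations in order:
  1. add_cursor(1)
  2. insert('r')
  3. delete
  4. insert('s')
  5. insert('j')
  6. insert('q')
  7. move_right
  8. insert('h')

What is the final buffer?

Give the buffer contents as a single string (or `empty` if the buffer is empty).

After op 1 (add_cursor(1)): buffer="ksdvefj" (len 7), cursors c4@1 c1@4 c2@6 c3@7, authorship .......
After op 2 (insert('r')): buffer="krsdvrefrjr" (len 11), cursors c4@2 c1@6 c2@9 c3@11, authorship .4...1..2.3
After op 3 (delete): buffer="ksdvefj" (len 7), cursors c4@1 c1@4 c2@6 c3@7, authorship .......
After op 4 (insert('s')): buffer="kssdvsefsjs" (len 11), cursors c4@2 c1@6 c2@9 c3@11, authorship .4...1..2.3
After op 5 (insert('j')): buffer="ksjsdvsjefsjjsj" (len 15), cursors c4@3 c1@8 c2@12 c3@15, authorship .44...11..22.33
After op 6 (insert('q')): buffer="ksjqsdvsjqefsjqjsjq" (len 19), cursors c4@4 c1@10 c2@15 c3@19, authorship .444...111..222.333
After op 7 (move_right): buffer="ksjqsdvsjqefsjqjsjq" (len 19), cursors c4@5 c1@11 c2@16 c3@19, authorship .444...111..222.333
After op 8 (insert('h')): buffer="ksjqshdvsjqehfsjqjhsjqh" (len 23), cursors c4@6 c1@13 c2@19 c3@23, authorship .444.4..111.1.222.23333

Answer: ksjqshdvsjqehfsjqjhsjqh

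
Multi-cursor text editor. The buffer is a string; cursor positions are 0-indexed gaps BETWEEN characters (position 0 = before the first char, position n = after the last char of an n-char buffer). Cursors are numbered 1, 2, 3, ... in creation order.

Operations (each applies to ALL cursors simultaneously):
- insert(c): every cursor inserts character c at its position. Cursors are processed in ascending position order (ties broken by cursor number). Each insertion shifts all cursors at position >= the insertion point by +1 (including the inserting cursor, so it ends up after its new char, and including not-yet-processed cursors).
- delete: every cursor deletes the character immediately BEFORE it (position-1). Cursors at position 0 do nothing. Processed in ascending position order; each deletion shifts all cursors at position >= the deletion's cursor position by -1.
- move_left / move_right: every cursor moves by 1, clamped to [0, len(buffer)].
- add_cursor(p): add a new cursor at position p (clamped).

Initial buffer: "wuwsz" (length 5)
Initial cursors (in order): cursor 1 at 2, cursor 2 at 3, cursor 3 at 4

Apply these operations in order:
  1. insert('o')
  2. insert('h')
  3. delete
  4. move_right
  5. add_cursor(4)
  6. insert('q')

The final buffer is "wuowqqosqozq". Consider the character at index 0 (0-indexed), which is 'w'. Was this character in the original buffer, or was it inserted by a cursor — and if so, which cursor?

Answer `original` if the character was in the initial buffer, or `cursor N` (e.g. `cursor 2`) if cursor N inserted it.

Answer: original

Derivation:
After op 1 (insert('o')): buffer="wuowosoz" (len 8), cursors c1@3 c2@5 c3@7, authorship ..1.2.3.
After op 2 (insert('h')): buffer="wuohwohsohz" (len 11), cursors c1@4 c2@7 c3@10, authorship ..11.22.33.
After op 3 (delete): buffer="wuowosoz" (len 8), cursors c1@3 c2@5 c3@7, authorship ..1.2.3.
After op 4 (move_right): buffer="wuowosoz" (len 8), cursors c1@4 c2@6 c3@8, authorship ..1.2.3.
After op 5 (add_cursor(4)): buffer="wuowosoz" (len 8), cursors c1@4 c4@4 c2@6 c3@8, authorship ..1.2.3.
After op 6 (insert('q')): buffer="wuowqqosqozq" (len 12), cursors c1@6 c4@6 c2@9 c3@12, authorship ..1.142.23.3
Authorship (.=original, N=cursor N): . . 1 . 1 4 2 . 2 3 . 3
Index 0: author = original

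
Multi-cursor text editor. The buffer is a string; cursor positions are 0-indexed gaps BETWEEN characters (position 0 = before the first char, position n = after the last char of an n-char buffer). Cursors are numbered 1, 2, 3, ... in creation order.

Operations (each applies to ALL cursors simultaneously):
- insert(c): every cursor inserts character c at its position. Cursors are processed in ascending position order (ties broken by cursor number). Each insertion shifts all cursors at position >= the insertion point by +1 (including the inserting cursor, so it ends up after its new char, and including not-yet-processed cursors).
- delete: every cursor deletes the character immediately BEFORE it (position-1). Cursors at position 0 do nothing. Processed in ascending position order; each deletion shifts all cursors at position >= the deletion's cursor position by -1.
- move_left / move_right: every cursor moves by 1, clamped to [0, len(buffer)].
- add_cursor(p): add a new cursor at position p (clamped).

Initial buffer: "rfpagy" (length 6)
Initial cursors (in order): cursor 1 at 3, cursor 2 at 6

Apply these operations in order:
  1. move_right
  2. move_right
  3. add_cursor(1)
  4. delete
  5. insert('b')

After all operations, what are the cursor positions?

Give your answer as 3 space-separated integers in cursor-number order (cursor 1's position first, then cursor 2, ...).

Answer: 6 6 1

Derivation:
After op 1 (move_right): buffer="rfpagy" (len 6), cursors c1@4 c2@6, authorship ......
After op 2 (move_right): buffer="rfpagy" (len 6), cursors c1@5 c2@6, authorship ......
After op 3 (add_cursor(1)): buffer="rfpagy" (len 6), cursors c3@1 c1@5 c2@6, authorship ......
After op 4 (delete): buffer="fpa" (len 3), cursors c3@0 c1@3 c2@3, authorship ...
After op 5 (insert('b')): buffer="bfpabb" (len 6), cursors c3@1 c1@6 c2@6, authorship 3...12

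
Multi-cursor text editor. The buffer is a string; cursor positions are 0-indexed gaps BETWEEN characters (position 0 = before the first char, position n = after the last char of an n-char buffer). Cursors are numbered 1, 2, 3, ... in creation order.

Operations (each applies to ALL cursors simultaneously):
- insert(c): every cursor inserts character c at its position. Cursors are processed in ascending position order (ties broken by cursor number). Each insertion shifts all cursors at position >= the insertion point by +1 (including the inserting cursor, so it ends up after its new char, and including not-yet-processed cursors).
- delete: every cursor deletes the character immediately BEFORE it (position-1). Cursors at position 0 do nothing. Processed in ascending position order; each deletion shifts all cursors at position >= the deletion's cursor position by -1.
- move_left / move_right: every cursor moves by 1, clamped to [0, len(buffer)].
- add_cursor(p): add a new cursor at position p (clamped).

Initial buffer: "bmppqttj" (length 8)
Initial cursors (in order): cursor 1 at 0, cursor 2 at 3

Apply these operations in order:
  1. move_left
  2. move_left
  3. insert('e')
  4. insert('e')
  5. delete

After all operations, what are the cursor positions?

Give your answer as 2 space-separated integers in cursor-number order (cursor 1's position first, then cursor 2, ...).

After op 1 (move_left): buffer="bmppqttj" (len 8), cursors c1@0 c2@2, authorship ........
After op 2 (move_left): buffer="bmppqttj" (len 8), cursors c1@0 c2@1, authorship ........
After op 3 (insert('e')): buffer="ebemppqttj" (len 10), cursors c1@1 c2@3, authorship 1.2.......
After op 4 (insert('e')): buffer="eebeemppqttj" (len 12), cursors c1@2 c2@5, authorship 11.22.......
After op 5 (delete): buffer="ebemppqttj" (len 10), cursors c1@1 c2@3, authorship 1.2.......

Answer: 1 3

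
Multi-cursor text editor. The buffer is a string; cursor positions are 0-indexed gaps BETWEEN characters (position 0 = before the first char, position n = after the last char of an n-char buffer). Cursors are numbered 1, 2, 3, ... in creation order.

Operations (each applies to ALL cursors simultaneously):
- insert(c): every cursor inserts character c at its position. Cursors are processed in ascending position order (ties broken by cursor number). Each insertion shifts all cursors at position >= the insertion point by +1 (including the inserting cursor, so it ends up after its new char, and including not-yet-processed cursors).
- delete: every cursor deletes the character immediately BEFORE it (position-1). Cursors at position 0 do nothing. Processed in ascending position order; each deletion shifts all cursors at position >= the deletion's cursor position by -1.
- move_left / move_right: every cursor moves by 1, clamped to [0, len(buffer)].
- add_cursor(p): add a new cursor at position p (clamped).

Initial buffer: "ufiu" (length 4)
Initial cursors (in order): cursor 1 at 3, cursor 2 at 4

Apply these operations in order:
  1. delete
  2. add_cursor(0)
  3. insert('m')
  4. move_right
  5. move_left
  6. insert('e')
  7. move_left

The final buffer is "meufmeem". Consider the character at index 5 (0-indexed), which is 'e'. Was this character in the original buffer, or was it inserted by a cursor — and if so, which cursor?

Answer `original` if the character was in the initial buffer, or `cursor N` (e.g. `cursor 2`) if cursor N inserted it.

After op 1 (delete): buffer="uf" (len 2), cursors c1@2 c2@2, authorship ..
After op 2 (add_cursor(0)): buffer="uf" (len 2), cursors c3@0 c1@2 c2@2, authorship ..
After op 3 (insert('m')): buffer="mufmm" (len 5), cursors c3@1 c1@5 c2@5, authorship 3..12
After op 4 (move_right): buffer="mufmm" (len 5), cursors c3@2 c1@5 c2@5, authorship 3..12
After op 5 (move_left): buffer="mufmm" (len 5), cursors c3@1 c1@4 c2@4, authorship 3..12
After op 6 (insert('e')): buffer="meufmeem" (len 8), cursors c3@2 c1@7 c2@7, authorship 33..1122
After op 7 (move_left): buffer="meufmeem" (len 8), cursors c3@1 c1@6 c2@6, authorship 33..1122
Authorship (.=original, N=cursor N): 3 3 . . 1 1 2 2
Index 5: author = 1

Answer: cursor 1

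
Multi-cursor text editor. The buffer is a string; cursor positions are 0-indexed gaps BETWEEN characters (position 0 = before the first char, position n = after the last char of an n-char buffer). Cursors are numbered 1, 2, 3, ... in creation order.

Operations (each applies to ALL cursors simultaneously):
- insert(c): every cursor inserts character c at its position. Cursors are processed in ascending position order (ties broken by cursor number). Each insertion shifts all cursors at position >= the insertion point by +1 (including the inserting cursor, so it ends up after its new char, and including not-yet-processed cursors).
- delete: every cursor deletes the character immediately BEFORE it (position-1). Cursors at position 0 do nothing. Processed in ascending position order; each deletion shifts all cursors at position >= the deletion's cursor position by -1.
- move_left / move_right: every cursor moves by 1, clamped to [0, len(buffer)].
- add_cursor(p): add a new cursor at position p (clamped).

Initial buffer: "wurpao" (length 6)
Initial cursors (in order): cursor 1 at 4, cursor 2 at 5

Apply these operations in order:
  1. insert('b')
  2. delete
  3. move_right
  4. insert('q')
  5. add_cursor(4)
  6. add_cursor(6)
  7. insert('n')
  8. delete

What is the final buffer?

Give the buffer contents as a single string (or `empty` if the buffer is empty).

Answer: wurpaqoq

Derivation:
After op 1 (insert('b')): buffer="wurpbabo" (len 8), cursors c1@5 c2@7, authorship ....1.2.
After op 2 (delete): buffer="wurpao" (len 6), cursors c1@4 c2@5, authorship ......
After op 3 (move_right): buffer="wurpao" (len 6), cursors c1@5 c2@6, authorship ......
After op 4 (insert('q')): buffer="wurpaqoq" (len 8), cursors c1@6 c2@8, authorship .....1.2
After op 5 (add_cursor(4)): buffer="wurpaqoq" (len 8), cursors c3@4 c1@6 c2@8, authorship .....1.2
After op 6 (add_cursor(6)): buffer="wurpaqoq" (len 8), cursors c3@4 c1@6 c4@6 c2@8, authorship .....1.2
After op 7 (insert('n')): buffer="wurpnaqnnoqn" (len 12), cursors c3@5 c1@9 c4@9 c2@12, authorship ....3.114.22
After op 8 (delete): buffer="wurpaqoq" (len 8), cursors c3@4 c1@6 c4@6 c2@8, authorship .....1.2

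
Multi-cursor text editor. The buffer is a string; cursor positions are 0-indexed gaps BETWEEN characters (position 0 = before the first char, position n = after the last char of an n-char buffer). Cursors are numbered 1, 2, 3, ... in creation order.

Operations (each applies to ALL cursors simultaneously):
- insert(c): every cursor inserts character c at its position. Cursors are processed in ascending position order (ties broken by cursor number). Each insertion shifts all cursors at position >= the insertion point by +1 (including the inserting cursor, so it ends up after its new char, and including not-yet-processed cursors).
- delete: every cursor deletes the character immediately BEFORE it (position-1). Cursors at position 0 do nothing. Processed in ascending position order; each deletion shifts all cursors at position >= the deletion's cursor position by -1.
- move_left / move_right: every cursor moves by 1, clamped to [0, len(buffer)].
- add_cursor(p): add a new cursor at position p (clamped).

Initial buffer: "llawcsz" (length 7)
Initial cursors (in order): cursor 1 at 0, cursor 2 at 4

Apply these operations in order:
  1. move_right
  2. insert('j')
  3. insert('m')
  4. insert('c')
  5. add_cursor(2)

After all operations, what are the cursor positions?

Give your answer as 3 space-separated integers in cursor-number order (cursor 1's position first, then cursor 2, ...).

Answer: 4 11 2

Derivation:
After op 1 (move_right): buffer="llawcsz" (len 7), cursors c1@1 c2@5, authorship .......
After op 2 (insert('j')): buffer="ljlawcjsz" (len 9), cursors c1@2 c2@7, authorship .1....2..
After op 3 (insert('m')): buffer="ljmlawcjmsz" (len 11), cursors c1@3 c2@9, authorship .11....22..
After op 4 (insert('c')): buffer="ljmclawcjmcsz" (len 13), cursors c1@4 c2@11, authorship .111....222..
After op 5 (add_cursor(2)): buffer="ljmclawcjmcsz" (len 13), cursors c3@2 c1@4 c2@11, authorship .111....222..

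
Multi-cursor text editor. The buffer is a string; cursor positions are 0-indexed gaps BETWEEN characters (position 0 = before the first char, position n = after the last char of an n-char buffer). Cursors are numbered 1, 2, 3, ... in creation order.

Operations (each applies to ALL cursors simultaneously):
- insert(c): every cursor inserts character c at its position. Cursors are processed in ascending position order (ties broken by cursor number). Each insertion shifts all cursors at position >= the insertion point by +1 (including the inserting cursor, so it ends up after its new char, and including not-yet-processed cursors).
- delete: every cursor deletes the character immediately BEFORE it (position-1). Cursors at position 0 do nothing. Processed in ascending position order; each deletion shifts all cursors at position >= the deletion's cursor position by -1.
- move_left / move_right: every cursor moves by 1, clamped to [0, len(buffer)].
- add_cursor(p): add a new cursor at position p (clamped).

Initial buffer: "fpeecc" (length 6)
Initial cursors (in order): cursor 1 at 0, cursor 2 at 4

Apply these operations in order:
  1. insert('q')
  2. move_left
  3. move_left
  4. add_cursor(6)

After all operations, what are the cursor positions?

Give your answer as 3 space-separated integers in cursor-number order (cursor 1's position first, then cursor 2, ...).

After op 1 (insert('q')): buffer="qfpeeqcc" (len 8), cursors c1@1 c2@6, authorship 1....2..
After op 2 (move_left): buffer="qfpeeqcc" (len 8), cursors c1@0 c2@5, authorship 1....2..
After op 3 (move_left): buffer="qfpeeqcc" (len 8), cursors c1@0 c2@4, authorship 1....2..
After op 4 (add_cursor(6)): buffer="qfpeeqcc" (len 8), cursors c1@0 c2@4 c3@6, authorship 1....2..

Answer: 0 4 6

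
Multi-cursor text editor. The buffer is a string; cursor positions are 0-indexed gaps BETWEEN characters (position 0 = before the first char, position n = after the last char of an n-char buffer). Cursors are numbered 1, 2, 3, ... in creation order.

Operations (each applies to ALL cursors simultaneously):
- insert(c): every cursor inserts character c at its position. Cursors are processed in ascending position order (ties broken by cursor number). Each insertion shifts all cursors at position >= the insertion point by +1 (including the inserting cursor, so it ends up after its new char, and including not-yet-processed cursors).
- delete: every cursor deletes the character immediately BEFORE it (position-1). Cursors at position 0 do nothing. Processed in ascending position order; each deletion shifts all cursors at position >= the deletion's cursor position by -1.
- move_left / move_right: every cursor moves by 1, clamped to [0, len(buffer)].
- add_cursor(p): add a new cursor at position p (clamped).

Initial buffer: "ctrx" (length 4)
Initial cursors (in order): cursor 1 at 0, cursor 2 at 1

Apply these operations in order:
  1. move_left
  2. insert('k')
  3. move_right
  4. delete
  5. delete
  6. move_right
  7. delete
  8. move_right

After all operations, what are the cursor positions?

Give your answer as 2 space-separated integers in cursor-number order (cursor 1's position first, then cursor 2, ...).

Answer: 1 1

Derivation:
After op 1 (move_left): buffer="ctrx" (len 4), cursors c1@0 c2@0, authorship ....
After op 2 (insert('k')): buffer="kkctrx" (len 6), cursors c1@2 c2@2, authorship 12....
After op 3 (move_right): buffer="kkctrx" (len 6), cursors c1@3 c2@3, authorship 12....
After op 4 (delete): buffer="ktrx" (len 4), cursors c1@1 c2@1, authorship 1...
After op 5 (delete): buffer="trx" (len 3), cursors c1@0 c2@0, authorship ...
After op 6 (move_right): buffer="trx" (len 3), cursors c1@1 c2@1, authorship ...
After op 7 (delete): buffer="rx" (len 2), cursors c1@0 c2@0, authorship ..
After op 8 (move_right): buffer="rx" (len 2), cursors c1@1 c2@1, authorship ..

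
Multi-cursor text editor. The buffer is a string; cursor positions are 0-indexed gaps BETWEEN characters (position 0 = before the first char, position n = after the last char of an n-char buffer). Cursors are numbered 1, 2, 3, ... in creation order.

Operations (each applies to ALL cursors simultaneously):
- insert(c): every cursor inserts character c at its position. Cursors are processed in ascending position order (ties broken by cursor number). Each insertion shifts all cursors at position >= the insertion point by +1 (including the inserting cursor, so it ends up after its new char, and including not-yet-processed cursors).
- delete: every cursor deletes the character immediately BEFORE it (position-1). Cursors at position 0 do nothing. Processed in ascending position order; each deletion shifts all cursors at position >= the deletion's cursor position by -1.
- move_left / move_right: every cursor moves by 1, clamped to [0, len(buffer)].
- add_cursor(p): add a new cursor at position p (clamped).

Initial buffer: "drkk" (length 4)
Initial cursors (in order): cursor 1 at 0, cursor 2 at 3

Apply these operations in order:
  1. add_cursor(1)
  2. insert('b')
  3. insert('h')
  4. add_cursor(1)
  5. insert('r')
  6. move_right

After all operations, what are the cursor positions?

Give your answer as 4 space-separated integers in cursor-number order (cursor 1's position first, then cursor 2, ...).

Answer: 5 14 9 3

Derivation:
After op 1 (add_cursor(1)): buffer="drkk" (len 4), cursors c1@0 c3@1 c2@3, authorship ....
After op 2 (insert('b')): buffer="bdbrkbk" (len 7), cursors c1@1 c3@3 c2@6, authorship 1.3..2.
After op 3 (insert('h')): buffer="bhdbhrkbhk" (len 10), cursors c1@2 c3@5 c2@9, authorship 11.33..22.
After op 4 (add_cursor(1)): buffer="bhdbhrkbhk" (len 10), cursors c4@1 c1@2 c3@5 c2@9, authorship 11.33..22.
After op 5 (insert('r')): buffer="brhrdbhrrkbhrk" (len 14), cursors c4@2 c1@4 c3@8 c2@13, authorship 1411.333..222.
After op 6 (move_right): buffer="brhrdbhrrkbhrk" (len 14), cursors c4@3 c1@5 c3@9 c2@14, authorship 1411.333..222.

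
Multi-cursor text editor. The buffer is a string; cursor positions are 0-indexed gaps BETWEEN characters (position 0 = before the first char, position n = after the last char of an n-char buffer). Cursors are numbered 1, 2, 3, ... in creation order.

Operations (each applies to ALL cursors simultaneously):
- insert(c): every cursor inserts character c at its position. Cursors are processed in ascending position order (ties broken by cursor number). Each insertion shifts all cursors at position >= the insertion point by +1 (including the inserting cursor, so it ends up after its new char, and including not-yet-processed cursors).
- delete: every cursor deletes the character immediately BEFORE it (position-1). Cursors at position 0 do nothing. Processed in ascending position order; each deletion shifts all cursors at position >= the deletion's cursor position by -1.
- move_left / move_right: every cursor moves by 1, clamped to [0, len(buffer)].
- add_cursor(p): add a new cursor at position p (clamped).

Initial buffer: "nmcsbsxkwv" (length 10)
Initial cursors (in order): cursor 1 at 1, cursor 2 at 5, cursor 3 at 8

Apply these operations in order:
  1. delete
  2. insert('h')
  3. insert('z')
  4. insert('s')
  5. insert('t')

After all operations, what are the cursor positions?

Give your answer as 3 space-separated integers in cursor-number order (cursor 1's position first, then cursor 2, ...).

After op 1 (delete): buffer="mcssxwv" (len 7), cursors c1@0 c2@3 c3@5, authorship .......
After op 2 (insert('h')): buffer="hmcshsxhwv" (len 10), cursors c1@1 c2@5 c3@8, authorship 1...2..3..
After op 3 (insert('z')): buffer="hzmcshzsxhzwv" (len 13), cursors c1@2 c2@7 c3@11, authorship 11...22..33..
After op 4 (insert('s')): buffer="hzsmcshzssxhzswv" (len 16), cursors c1@3 c2@9 c3@14, authorship 111...222..333..
After op 5 (insert('t')): buffer="hzstmcshzstsxhzstwv" (len 19), cursors c1@4 c2@11 c3@17, authorship 1111...2222..3333..

Answer: 4 11 17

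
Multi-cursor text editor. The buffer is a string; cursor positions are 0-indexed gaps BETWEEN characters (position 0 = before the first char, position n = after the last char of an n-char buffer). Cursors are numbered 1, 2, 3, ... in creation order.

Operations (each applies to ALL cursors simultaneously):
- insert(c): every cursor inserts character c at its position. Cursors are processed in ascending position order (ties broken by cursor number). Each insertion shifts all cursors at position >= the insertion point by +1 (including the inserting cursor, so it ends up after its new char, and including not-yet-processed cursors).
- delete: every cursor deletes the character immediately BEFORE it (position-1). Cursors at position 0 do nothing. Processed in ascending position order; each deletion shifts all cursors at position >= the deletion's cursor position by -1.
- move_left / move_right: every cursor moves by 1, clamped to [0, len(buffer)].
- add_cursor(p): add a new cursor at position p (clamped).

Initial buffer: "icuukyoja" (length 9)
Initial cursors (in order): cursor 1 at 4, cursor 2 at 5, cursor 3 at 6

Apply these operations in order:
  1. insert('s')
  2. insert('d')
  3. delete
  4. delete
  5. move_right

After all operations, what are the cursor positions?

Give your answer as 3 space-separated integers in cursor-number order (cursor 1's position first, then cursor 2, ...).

After op 1 (insert('s')): buffer="icuusksysoja" (len 12), cursors c1@5 c2@7 c3@9, authorship ....1.2.3...
After op 2 (insert('d')): buffer="icuusdksdysdoja" (len 15), cursors c1@6 c2@9 c3@12, authorship ....11.22.33...
After op 3 (delete): buffer="icuusksysoja" (len 12), cursors c1@5 c2@7 c3@9, authorship ....1.2.3...
After op 4 (delete): buffer="icuukyoja" (len 9), cursors c1@4 c2@5 c3@6, authorship .........
After op 5 (move_right): buffer="icuukyoja" (len 9), cursors c1@5 c2@6 c3@7, authorship .........

Answer: 5 6 7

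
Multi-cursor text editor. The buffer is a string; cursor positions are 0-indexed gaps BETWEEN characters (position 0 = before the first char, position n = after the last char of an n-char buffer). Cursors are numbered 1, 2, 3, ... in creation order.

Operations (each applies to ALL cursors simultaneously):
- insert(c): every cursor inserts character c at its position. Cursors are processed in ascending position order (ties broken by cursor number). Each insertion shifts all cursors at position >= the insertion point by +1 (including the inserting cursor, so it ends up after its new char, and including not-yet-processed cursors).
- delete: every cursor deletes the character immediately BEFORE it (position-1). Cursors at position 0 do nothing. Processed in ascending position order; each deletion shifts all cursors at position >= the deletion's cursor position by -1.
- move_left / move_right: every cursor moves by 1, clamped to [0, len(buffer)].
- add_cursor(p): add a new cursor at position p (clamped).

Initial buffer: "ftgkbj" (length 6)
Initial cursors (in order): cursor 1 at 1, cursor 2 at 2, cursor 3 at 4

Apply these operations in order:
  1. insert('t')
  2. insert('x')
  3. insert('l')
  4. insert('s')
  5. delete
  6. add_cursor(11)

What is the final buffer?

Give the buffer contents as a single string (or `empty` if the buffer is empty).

Answer: ftxlttxlgktxlbj

Derivation:
After op 1 (insert('t')): buffer="ftttgktbj" (len 9), cursors c1@2 c2@4 c3@7, authorship .1.2..3..
After op 2 (insert('x')): buffer="ftxttxgktxbj" (len 12), cursors c1@3 c2@6 c3@10, authorship .11.22..33..
After op 3 (insert('l')): buffer="ftxlttxlgktxlbj" (len 15), cursors c1@4 c2@8 c3@13, authorship .111.222..333..
After op 4 (insert('s')): buffer="ftxlsttxlsgktxlsbj" (len 18), cursors c1@5 c2@10 c3@16, authorship .1111.2222..3333..
After op 5 (delete): buffer="ftxlttxlgktxlbj" (len 15), cursors c1@4 c2@8 c3@13, authorship .111.222..333..
After op 6 (add_cursor(11)): buffer="ftxlttxlgktxlbj" (len 15), cursors c1@4 c2@8 c4@11 c3@13, authorship .111.222..333..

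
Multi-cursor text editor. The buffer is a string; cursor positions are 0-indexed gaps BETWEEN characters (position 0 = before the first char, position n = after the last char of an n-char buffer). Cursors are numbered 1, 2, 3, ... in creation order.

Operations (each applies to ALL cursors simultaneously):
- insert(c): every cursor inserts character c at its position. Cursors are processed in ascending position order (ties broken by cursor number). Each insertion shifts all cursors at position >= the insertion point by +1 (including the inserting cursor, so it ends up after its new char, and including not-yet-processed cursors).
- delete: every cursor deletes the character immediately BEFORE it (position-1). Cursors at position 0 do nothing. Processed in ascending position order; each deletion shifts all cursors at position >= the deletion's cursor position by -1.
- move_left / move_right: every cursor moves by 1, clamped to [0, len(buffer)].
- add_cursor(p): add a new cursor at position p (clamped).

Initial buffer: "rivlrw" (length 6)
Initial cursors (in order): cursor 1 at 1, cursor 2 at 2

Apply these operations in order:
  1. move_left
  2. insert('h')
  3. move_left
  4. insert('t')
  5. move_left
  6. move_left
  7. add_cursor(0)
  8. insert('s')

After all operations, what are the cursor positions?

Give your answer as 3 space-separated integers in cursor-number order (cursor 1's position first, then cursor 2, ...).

Answer: 2 5 2

Derivation:
After op 1 (move_left): buffer="rivlrw" (len 6), cursors c1@0 c2@1, authorship ......
After op 2 (insert('h')): buffer="hrhivlrw" (len 8), cursors c1@1 c2@3, authorship 1.2.....
After op 3 (move_left): buffer="hrhivlrw" (len 8), cursors c1@0 c2@2, authorship 1.2.....
After op 4 (insert('t')): buffer="thrthivlrw" (len 10), cursors c1@1 c2@4, authorship 11.22.....
After op 5 (move_left): buffer="thrthivlrw" (len 10), cursors c1@0 c2@3, authorship 11.22.....
After op 6 (move_left): buffer="thrthivlrw" (len 10), cursors c1@0 c2@2, authorship 11.22.....
After op 7 (add_cursor(0)): buffer="thrthivlrw" (len 10), cursors c1@0 c3@0 c2@2, authorship 11.22.....
After op 8 (insert('s')): buffer="ssthsrthivlrw" (len 13), cursors c1@2 c3@2 c2@5, authorship 13112.22.....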